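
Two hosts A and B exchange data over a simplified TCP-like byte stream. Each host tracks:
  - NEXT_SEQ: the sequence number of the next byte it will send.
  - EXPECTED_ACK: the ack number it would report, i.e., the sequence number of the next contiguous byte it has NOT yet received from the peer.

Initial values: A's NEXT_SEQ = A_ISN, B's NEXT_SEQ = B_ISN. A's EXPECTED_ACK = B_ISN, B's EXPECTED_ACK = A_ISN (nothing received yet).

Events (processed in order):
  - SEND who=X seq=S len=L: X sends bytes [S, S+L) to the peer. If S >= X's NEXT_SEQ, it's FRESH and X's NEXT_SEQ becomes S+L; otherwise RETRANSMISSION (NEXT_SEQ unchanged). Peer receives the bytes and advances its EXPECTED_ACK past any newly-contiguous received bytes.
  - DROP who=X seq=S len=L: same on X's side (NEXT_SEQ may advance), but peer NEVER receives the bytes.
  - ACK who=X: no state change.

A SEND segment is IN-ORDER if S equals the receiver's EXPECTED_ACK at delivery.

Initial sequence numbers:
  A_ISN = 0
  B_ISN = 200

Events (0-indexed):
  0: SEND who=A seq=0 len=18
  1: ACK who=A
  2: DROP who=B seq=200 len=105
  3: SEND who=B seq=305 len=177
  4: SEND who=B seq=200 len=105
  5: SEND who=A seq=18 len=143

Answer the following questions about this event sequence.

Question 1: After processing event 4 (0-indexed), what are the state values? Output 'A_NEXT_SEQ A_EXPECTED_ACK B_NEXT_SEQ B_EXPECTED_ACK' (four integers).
After event 0: A_seq=18 A_ack=200 B_seq=200 B_ack=18
After event 1: A_seq=18 A_ack=200 B_seq=200 B_ack=18
After event 2: A_seq=18 A_ack=200 B_seq=305 B_ack=18
After event 3: A_seq=18 A_ack=200 B_seq=482 B_ack=18
After event 4: A_seq=18 A_ack=482 B_seq=482 B_ack=18

18 482 482 18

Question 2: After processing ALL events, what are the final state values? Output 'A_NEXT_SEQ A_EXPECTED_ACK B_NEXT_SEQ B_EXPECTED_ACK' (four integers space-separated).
After event 0: A_seq=18 A_ack=200 B_seq=200 B_ack=18
After event 1: A_seq=18 A_ack=200 B_seq=200 B_ack=18
After event 2: A_seq=18 A_ack=200 B_seq=305 B_ack=18
After event 3: A_seq=18 A_ack=200 B_seq=482 B_ack=18
After event 4: A_seq=18 A_ack=482 B_seq=482 B_ack=18
After event 5: A_seq=161 A_ack=482 B_seq=482 B_ack=161

Answer: 161 482 482 161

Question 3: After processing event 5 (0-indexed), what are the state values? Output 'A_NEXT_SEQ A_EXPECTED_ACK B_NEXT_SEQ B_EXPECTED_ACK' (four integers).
After event 0: A_seq=18 A_ack=200 B_seq=200 B_ack=18
After event 1: A_seq=18 A_ack=200 B_seq=200 B_ack=18
After event 2: A_seq=18 A_ack=200 B_seq=305 B_ack=18
After event 3: A_seq=18 A_ack=200 B_seq=482 B_ack=18
After event 4: A_seq=18 A_ack=482 B_seq=482 B_ack=18
After event 5: A_seq=161 A_ack=482 B_seq=482 B_ack=161

161 482 482 161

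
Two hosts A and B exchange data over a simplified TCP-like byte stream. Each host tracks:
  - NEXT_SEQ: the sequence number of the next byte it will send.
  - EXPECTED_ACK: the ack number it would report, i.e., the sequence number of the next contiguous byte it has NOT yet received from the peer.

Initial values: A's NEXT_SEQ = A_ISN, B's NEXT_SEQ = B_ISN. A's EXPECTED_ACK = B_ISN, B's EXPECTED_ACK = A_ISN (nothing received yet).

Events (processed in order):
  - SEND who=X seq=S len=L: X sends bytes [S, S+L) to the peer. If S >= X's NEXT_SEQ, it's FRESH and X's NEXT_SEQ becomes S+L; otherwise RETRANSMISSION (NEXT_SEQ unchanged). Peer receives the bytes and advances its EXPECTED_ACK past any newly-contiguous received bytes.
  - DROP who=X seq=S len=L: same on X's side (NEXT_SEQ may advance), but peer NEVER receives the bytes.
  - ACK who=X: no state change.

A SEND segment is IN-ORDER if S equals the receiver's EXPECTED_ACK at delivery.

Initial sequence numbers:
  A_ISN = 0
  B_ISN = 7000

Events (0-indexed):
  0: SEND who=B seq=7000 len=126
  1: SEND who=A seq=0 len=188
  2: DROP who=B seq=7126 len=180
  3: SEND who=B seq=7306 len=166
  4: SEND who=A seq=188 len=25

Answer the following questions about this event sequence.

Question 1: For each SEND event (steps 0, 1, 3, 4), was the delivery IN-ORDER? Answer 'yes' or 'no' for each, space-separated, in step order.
Answer: yes yes no yes

Derivation:
Step 0: SEND seq=7000 -> in-order
Step 1: SEND seq=0 -> in-order
Step 3: SEND seq=7306 -> out-of-order
Step 4: SEND seq=188 -> in-order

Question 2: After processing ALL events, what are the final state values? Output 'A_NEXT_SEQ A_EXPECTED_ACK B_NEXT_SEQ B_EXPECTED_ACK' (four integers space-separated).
Answer: 213 7126 7472 213

Derivation:
After event 0: A_seq=0 A_ack=7126 B_seq=7126 B_ack=0
After event 1: A_seq=188 A_ack=7126 B_seq=7126 B_ack=188
After event 2: A_seq=188 A_ack=7126 B_seq=7306 B_ack=188
After event 3: A_seq=188 A_ack=7126 B_seq=7472 B_ack=188
After event 4: A_seq=213 A_ack=7126 B_seq=7472 B_ack=213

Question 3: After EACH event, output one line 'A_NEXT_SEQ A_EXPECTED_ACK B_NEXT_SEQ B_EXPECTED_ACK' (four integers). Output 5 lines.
0 7126 7126 0
188 7126 7126 188
188 7126 7306 188
188 7126 7472 188
213 7126 7472 213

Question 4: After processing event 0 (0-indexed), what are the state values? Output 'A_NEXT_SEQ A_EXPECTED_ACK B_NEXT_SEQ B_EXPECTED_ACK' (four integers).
After event 0: A_seq=0 A_ack=7126 B_seq=7126 B_ack=0

0 7126 7126 0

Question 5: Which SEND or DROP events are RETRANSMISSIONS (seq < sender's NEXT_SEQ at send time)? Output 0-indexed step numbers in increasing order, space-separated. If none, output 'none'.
Step 0: SEND seq=7000 -> fresh
Step 1: SEND seq=0 -> fresh
Step 2: DROP seq=7126 -> fresh
Step 3: SEND seq=7306 -> fresh
Step 4: SEND seq=188 -> fresh

Answer: none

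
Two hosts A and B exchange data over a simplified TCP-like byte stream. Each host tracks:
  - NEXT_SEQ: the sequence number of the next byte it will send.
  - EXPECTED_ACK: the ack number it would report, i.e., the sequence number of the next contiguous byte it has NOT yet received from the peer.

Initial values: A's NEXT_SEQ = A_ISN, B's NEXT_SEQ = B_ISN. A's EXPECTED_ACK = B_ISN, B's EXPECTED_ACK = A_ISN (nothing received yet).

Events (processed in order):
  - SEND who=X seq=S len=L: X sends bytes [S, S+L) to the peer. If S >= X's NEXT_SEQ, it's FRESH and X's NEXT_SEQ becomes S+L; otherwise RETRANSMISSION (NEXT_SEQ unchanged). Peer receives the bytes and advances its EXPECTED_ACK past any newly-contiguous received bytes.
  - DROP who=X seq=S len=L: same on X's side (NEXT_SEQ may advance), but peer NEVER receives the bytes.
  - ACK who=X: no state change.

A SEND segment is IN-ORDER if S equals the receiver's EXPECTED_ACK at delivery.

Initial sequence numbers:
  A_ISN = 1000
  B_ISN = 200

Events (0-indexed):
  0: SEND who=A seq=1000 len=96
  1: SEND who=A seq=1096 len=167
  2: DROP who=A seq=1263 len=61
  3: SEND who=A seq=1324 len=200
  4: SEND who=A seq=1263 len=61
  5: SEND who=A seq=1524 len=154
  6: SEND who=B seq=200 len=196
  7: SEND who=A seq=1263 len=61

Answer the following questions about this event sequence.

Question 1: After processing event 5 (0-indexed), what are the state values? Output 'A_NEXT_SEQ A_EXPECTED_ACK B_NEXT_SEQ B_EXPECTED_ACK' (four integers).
After event 0: A_seq=1096 A_ack=200 B_seq=200 B_ack=1096
After event 1: A_seq=1263 A_ack=200 B_seq=200 B_ack=1263
After event 2: A_seq=1324 A_ack=200 B_seq=200 B_ack=1263
After event 3: A_seq=1524 A_ack=200 B_seq=200 B_ack=1263
After event 4: A_seq=1524 A_ack=200 B_seq=200 B_ack=1524
After event 5: A_seq=1678 A_ack=200 B_seq=200 B_ack=1678

1678 200 200 1678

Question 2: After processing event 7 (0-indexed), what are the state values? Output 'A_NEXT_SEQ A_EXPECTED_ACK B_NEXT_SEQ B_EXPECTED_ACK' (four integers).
After event 0: A_seq=1096 A_ack=200 B_seq=200 B_ack=1096
After event 1: A_seq=1263 A_ack=200 B_seq=200 B_ack=1263
After event 2: A_seq=1324 A_ack=200 B_seq=200 B_ack=1263
After event 3: A_seq=1524 A_ack=200 B_seq=200 B_ack=1263
After event 4: A_seq=1524 A_ack=200 B_seq=200 B_ack=1524
After event 5: A_seq=1678 A_ack=200 B_seq=200 B_ack=1678
After event 6: A_seq=1678 A_ack=396 B_seq=396 B_ack=1678
After event 7: A_seq=1678 A_ack=396 B_seq=396 B_ack=1678

1678 396 396 1678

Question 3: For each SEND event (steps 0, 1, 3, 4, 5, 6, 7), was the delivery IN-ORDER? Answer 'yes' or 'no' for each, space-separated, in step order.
Step 0: SEND seq=1000 -> in-order
Step 1: SEND seq=1096 -> in-order
Step 3: SEND seq=1324 -> out-of-order
Step 4: SEND seq=1263 -> in-order
Step 5: SEND seq=1524 -> in-order
Step 6: SEND seq=200 -> in-order
Step 7: SEND seq=1263 -> out-of-order

Answer: yes yes no yes yes yes no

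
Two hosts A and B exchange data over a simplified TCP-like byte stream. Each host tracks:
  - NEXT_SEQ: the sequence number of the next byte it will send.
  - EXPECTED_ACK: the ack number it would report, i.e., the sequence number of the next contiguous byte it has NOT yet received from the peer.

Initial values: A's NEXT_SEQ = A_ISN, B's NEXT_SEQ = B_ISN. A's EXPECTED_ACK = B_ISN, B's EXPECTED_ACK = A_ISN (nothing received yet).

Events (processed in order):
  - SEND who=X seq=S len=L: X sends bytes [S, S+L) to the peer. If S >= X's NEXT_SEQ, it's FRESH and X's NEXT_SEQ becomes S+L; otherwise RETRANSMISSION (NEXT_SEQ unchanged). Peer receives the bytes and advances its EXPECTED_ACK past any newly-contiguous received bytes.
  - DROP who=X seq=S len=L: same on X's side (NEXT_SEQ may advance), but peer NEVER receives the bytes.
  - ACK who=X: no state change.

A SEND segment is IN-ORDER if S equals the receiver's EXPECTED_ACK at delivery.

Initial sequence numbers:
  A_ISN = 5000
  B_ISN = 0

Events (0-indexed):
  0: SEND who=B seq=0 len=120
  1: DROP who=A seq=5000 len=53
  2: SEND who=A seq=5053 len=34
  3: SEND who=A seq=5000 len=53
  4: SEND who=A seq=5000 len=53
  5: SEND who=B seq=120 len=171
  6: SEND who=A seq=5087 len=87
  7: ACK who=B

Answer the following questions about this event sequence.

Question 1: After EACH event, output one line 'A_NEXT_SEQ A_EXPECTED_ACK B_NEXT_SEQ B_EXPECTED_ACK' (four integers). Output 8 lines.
5000 120 120 5000
5053 120 120 5000
5087 120 120 5000
5087 120 120 5087
5087 120 120 5087
5087 291 291 5087
5174 291 291 5174
5174 291 291 5174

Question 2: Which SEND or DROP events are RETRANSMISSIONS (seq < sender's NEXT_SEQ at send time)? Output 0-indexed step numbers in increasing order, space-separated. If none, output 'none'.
Step 0: SEND seq=0 -> fresh
Step 1: DROP seq=5000 -> fresh
Step 2: SEND seq=5053 -> fresh
Step 3: SEND seq=5000 -> retransmit
Step 4: SEND seq=5000 -> retransmit
Step 5: SEND seq=120 -> fresh
Step 6: SEND seq=5087 -> fresh

Answer: 3 4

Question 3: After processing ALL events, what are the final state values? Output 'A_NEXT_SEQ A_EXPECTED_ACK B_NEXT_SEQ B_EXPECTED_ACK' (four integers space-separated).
Answer: 5174 291 291 5174

Derivation:
After event 0: A_seq=5000 A_ack=120 B_seq=120 B_ack=5000
After event 1: A_seq=5053 A_ack=120 B_seq=120 B_ack=5000
After event 2: A_seq=5087 A_ack=120 B_seq=120 B_ack=5000
After event 3: A_seq=5087 A_ack=120 B_seq=120 B_ack=5087
After event 4: A_seq=5087 A_ack=120 B_seq=120 B_ack=5087
After event 5: A_seq=5087 A_ack=291 B_seq=291 B_ack=5087
After event 6: A_seq=5174 A_ack=291 B_seq=291 B_ack=5174
After event 7: A_seq=5174 A_ack=291 B_seq=291 B_ack=5174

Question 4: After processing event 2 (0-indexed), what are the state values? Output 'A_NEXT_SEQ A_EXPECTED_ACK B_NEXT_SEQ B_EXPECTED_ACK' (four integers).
After event 0: A_seq=5000 A_ack=120 B_seq=120 B_ack=5000
After event 1: A_seq=5053 A_ack=120 B_seq=120 B_ack=5000
After event 2: A_seq=5087 A_ack=120 B_seq=120 B_ack=5000

5087 120 120 5000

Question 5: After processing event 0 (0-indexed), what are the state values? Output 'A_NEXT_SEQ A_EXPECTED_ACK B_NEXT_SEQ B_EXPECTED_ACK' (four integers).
After event 0: A_seq=5000 A_ack=120 B_seq=120 B_ack=5000

5000 120 120 5000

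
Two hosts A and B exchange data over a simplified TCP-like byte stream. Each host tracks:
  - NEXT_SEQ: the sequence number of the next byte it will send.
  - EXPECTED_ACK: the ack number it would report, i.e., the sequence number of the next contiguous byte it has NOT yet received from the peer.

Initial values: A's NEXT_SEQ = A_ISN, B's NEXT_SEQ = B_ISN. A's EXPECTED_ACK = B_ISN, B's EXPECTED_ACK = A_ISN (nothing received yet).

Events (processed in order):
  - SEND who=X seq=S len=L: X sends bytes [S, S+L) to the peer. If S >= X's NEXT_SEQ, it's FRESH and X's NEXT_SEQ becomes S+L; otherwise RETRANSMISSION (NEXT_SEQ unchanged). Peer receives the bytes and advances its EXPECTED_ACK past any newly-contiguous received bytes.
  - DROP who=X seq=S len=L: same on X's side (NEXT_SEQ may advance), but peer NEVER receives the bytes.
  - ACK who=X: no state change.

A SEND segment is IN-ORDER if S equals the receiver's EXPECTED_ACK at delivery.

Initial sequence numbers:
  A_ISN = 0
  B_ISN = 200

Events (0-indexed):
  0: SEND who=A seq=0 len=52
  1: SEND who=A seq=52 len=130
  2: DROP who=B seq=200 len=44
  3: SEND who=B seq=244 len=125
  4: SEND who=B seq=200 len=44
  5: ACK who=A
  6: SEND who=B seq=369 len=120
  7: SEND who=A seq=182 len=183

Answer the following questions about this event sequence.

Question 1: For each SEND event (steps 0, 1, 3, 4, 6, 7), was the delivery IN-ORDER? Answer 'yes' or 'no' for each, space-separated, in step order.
Step 0: SEND seq=0 -> in-order
Step 1: SEND seq=52 -> in-order
Step 3: SEND seq=244 -> out-of-order
Step 4: SEND seq=200 -> in-order
Step 6: SEND seq=369 -> in-order
Step 7: SEND seq=182 -> in-order

Answer: yes yes no yes yes yes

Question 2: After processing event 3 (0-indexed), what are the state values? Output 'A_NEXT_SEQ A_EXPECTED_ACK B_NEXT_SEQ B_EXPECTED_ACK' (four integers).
After event 0: A_seq=52 A_ack=200 B_seq=200 B_ack=52
After event 1: A_seq=182 A_ack=200 B_seq=200 B_ack=182
After event 2: A_seq=182 A_ack=200 B_seq=244 B_ack=182
After event 3: A_seq=182 A_ack=200 B_seq=369 B_ack=182

182 200 369 182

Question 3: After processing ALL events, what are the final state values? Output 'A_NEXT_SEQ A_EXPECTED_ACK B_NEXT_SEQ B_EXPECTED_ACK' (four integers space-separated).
Answer: 365 489 489 365

Derivation:
After event 0: A_seq=52 A_ack=200 B_seq=200 B_ack=52
After event 1: A_seq=182 A_ack=200 B_seq=200 B_ack=182
After event 2: A_seq=182 A_ack=200 B_seq=244 B_ack=182
After event 3: A_seq=182 A_ack=200 B_seq=369 B_ack=182
After event 4: A_seq=182 A_ack=369 B_seq=369 B_ack=182
After event 5: A_seq=182 A_ack=369 B_seq=369 B_ack=182
After event 6: A_seq=182 A_ack=489 B_seq=489 B_ack=182
After event 7: A_seq=365 A_ack=489 B_seq=489 B_ack=365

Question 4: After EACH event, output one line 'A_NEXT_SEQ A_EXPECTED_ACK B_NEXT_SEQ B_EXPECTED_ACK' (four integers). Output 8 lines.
52 200 200 52
182 200 200 182
182 200 244 182
182 200 369 182
182 369 369 182
182 369 369 182
182 489 489 182
365 489 489 365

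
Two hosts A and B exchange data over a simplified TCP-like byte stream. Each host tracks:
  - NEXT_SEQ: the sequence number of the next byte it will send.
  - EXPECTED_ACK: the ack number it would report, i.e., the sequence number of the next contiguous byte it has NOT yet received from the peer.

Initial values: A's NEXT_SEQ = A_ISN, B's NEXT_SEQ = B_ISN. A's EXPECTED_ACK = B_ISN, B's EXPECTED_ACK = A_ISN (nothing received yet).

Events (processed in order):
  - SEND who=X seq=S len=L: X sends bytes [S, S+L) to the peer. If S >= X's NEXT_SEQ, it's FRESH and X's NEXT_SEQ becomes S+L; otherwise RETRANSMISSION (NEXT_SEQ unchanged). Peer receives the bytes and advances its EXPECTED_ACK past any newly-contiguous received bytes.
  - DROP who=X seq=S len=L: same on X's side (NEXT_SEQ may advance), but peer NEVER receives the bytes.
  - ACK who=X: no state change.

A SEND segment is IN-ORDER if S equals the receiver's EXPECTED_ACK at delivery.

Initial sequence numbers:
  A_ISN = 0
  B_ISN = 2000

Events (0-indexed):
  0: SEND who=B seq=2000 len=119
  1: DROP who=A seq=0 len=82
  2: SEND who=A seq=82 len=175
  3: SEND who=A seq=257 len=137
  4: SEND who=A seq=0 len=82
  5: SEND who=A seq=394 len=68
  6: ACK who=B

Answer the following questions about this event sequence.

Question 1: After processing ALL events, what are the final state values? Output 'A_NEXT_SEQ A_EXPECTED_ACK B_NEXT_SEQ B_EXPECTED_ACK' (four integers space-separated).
After event 0: A_seq=0 A_ack=2119 B_seq=2119 B_ack=0
After event 1: A_seq=82 A_ack=2119 B_seq=2119 B_ack=0
After event 2: A_seq=257 A_ack=2119 B_seq=2119 B_ack=0
After event 3: A_seq=394 A_ack=2119 B_seq=2119 B_ack=0
After event 4: A_seq=394 A_ack=2119 B_seq=2119 B_ack=394
After event 5: A_seq=462 A_ack=2119 B_seq=2119 B_ack=462
After event 6: A_seq=462 A_ack=2119 B_seq=2119 B_ack=462

Answer: 462 2119 2119 462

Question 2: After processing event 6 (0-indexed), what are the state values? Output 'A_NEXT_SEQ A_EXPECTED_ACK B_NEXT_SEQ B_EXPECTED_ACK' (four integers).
After event 0: A_seq=0 A_ack=2119 B_seq=2119 B_ack=0
After event 1: A_seq=82 A_ack=2119 B_seq=2119 B_ack=0
After event 2: A_seq=257 A_ack=2119 B_seq=2119 B_ack=0
After event 3: A_seq=394 A_ack=2119 B_seq=2119 B_ack=0
After event 4: A_seq=394 A_ack=2119 B_seq=2119 B_ack=394
After event 5: A_seq=462 A_ack=2119 B_seq=2119 B_ack=462
After event 6: A_seq=462 A_ack=2119 B_seq=2119 B_ack=462

462 2119 2119 462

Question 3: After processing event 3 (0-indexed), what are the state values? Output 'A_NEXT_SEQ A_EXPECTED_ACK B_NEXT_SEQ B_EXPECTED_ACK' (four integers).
After event 0: A_seq=0 A_ack=2119 B_seq=2119 B_ack=0
After event 1: A_seq=82 A_ack=2119 B_seq=2119 B_ack=0
After event 2: A_seq=257 A_ack=2119 B_seq=2119 B_ack=0
After event 3: A_seq=394 A_ack=2119 B_seq=2119 B_ack=0

394 2119 2119 0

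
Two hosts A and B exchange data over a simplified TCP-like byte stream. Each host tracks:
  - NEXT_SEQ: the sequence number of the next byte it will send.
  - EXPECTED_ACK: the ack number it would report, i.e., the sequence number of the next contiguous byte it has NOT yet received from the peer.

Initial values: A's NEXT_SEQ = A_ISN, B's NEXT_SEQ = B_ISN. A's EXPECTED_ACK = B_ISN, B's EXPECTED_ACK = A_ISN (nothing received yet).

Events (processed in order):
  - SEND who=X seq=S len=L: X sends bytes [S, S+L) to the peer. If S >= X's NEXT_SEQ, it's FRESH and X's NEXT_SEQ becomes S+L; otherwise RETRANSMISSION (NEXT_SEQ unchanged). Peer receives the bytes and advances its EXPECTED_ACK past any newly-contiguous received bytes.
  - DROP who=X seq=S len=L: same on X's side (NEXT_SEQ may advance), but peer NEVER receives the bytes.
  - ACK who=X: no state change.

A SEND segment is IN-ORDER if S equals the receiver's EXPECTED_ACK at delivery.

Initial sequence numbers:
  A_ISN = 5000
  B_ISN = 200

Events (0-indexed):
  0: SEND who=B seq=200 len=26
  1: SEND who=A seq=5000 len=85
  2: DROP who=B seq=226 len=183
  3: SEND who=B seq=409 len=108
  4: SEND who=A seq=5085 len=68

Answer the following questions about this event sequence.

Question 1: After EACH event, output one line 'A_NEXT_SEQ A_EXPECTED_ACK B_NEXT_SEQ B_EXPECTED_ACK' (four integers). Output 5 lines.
5000 226 226 5000
5085 226 226 5085
5085 226 409 5085
5085 226 517 5085
5153 226 517 5153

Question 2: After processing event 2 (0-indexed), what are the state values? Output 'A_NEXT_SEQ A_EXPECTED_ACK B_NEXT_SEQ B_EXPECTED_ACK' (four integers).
After event 0: A_seq=5000 A_ack=226 B_seq=226 B_ack=5000
After event 1: A_seq=5085 A_ack=226 B_seq=226 B_ack=5085
After event 2: A_seq=5085 A_ack=226 B_seq=409 B_ack=5085

5085 226 409 5085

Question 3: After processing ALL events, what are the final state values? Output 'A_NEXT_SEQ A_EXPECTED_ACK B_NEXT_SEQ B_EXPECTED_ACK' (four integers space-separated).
After event 0: A_seq=5000 A_ack=226 B_seq=226 B_ack=5000
After event 1: A_seq=5085 A_ack=226 B_seq=226 B_ack=5085
After event 2: A_seq=5085 A_ack=226 B_seq=409 B_ack=5085
After event 3: A_seq=5085 A_ack=226 B_seq=517 B_ack=5085
After event 4: A_seq=5153 A_ack=226 B_seq=517 B_ack=5153

Answer: 5153 226 517 5153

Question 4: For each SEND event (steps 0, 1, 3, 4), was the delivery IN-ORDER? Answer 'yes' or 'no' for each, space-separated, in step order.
Step 0: SEND seq=200 -> in-order
Step 1: SEND seq=5000 -> in-order
Step 3: SEND seq=409 -> out-of-order
Step 4: SEND seq=5085 -> in-order

Answer: yes yes no yes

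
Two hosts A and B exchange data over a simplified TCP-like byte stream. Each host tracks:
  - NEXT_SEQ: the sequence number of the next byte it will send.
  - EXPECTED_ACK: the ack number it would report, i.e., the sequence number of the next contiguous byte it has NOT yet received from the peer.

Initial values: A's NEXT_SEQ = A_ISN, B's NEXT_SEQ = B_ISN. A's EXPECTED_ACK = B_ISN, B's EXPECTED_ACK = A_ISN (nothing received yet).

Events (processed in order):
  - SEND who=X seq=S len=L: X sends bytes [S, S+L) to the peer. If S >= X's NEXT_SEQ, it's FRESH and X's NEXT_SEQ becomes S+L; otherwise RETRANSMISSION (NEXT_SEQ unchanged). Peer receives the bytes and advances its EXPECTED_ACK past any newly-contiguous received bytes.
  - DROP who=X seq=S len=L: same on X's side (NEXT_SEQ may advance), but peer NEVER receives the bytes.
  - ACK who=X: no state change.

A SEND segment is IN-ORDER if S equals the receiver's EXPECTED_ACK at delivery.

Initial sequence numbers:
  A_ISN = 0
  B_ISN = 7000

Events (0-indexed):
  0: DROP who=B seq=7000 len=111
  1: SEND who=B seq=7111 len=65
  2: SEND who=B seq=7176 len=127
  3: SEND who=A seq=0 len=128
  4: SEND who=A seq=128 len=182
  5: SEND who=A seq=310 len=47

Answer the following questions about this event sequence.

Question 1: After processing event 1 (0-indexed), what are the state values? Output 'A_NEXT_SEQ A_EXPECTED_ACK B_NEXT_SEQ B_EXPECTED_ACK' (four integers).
After event 0: A_seq=0 A_ack=7000 B_seq=7111 B_ack=0
After event 1: A_seq=0 A_ack=7000 B_seq=7176 B_ack=0

0 7000 7176 0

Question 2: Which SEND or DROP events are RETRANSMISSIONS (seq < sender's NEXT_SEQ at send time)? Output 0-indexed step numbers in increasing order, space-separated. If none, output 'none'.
Answer: none

Derivation:
Step 0: DROP seq=7000 -> fresh
Step 1: SEND seq=7111 -> fresh
Step 2: SEND seq=7176 -> fresh
Step 3: SEND seq=0 -> fresh
Step 4: SEND seq=128 -> fresh
Step 5: SEND seq=310 -> fresh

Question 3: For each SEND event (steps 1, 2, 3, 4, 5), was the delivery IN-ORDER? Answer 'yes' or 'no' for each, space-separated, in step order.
Step 1: SEND seq=7111 -> out-of-order
Step 2: SEND seq=7176 -> out-of-order
Step 3: SEND seq=0 -> in-order
Step 4: SEND seq=128 -> in-order
Step 5: SEND seq=310 -> in-order

Answer: no no yes yes yes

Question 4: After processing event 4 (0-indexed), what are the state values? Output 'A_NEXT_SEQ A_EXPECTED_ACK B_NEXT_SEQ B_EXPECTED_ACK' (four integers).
After event 0: A_seq=0 A_ack=7000 B_seq=7111 B_ack=0
After event 1: A_seq=0 A_ack=7000 B_seq=7176 B_ack=0
After event 2: A_seq=0 A_ack=7000 B_seq=7303 B_ack=0
After event 3: A_seq=128 A_ack=7000 B_seq=7303 B_ack=128
After event 4: A_seq=310 A_ack=7000 B_seq=7303 B_ack=310

310 7000 7303 310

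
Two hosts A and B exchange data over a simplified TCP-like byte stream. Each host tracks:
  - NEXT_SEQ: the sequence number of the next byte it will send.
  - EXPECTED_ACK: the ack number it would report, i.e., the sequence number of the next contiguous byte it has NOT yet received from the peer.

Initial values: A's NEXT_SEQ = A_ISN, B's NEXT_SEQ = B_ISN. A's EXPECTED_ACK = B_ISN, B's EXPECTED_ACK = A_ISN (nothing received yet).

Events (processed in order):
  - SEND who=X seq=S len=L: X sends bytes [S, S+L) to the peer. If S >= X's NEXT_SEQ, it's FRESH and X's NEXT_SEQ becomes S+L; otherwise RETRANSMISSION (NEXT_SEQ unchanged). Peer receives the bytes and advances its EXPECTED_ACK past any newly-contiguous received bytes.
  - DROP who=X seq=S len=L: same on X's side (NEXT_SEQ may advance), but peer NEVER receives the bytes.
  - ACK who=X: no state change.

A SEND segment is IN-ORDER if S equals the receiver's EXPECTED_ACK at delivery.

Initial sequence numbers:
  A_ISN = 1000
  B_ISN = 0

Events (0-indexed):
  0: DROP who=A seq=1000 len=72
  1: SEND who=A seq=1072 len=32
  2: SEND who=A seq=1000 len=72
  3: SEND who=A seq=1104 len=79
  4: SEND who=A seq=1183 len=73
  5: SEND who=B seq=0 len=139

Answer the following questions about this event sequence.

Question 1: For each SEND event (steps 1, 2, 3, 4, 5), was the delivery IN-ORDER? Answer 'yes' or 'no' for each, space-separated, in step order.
Answer: no yes yes yes yes

Derivation:
Step 1: SEND seq=1072 -> out-of-order
Step 2: SEND seq=1000 -> in-order
Step 3: SEND seq=1104 -> in-order
Step 4: SEND seq=1183 -> in-order
Step 5: SEND seq=0 -> in-order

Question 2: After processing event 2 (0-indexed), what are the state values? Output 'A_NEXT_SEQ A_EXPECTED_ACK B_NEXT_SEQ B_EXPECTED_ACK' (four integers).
After event 0: A_seq=1072 A_ack=0 B_seq=0 B_ack=1000
After event 1: A_seq=1104 A_ack=0 B_seq=0 B_ack=1000
After event 2: A_seq=1104 A_ack=0 B_seq=0 B_ack=1104

1104 0 0 1104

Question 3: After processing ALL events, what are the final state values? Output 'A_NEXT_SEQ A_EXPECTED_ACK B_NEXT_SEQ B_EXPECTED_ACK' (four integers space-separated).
After event 0: A_seq=1072 A_ack=0 B_seq=0 B_ack=1000
After event 1: A_seq=1104 A_ack=0 B_seq=0 B_ack=1000
After event 2: A_seq=1104 A_ack=0 B_seq=0 B_ack=1104
After event 3: A_seq=1183 A_ack=0 B_seq=0 B_ack=1183
After event 4: A_seq=1256 A_ack=0 B_seq=0 B_ack=1256
After event 5: A_seq=1256 A_ack=139 B_seq=139 B_ack=1256

Answer: 1256 139 139 1256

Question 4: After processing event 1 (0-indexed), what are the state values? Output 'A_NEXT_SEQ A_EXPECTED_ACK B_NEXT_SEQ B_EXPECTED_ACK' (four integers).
After event 0: A_seq=1072 A_ack=0 B_seq=0 B_ack=1000
After event 1: A_seq=1104 A_ack=0 B_seq=0 B_ack=1000

1104 0 0 1000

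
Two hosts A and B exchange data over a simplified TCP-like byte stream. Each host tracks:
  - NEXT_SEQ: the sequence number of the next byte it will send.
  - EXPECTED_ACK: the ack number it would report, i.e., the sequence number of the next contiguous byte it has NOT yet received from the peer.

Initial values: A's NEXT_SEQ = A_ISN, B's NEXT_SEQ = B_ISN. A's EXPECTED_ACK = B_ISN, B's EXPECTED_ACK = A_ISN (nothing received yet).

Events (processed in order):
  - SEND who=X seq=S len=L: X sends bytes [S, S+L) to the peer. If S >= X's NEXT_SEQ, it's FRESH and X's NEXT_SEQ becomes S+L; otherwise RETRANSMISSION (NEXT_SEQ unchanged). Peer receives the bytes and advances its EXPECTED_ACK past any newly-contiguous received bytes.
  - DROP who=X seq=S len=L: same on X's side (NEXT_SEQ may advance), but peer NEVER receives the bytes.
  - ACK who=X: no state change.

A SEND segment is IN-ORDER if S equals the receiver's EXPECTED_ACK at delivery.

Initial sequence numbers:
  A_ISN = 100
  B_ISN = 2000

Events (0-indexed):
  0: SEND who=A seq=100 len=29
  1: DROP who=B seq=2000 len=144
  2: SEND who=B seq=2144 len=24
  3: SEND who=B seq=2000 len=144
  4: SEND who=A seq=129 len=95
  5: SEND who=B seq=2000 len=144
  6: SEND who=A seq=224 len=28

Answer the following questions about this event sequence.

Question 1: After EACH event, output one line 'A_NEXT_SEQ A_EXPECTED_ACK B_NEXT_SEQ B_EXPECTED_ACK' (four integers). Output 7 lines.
129 2000 2000 129
129 2000 2144 129
129 2000 2168 129
129 2168 2168 129
224 2168 2168 224
224 2168 2168 224
252 2168 2168 252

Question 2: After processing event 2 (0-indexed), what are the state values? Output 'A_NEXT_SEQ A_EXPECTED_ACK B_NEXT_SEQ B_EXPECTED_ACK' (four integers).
After event 0: A_seq=129 A_ack=2000 B_seq=2000 B_ack=129
After event 1: A_seq=129 A_ack=2000 B_seq=2144 B_ack=129
After event 2: A_seq=129 A_ack=2000 B_seq=2168 B_ack=129

129 2000 2168 129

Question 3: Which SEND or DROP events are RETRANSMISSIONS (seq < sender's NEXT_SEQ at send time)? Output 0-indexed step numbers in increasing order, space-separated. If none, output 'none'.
Answer: 3 5

Derivation:
Step 0: SEND seq=100 -> fresh
Step 1: DROP seq=2000 -> fresh
Step 2: SEND seq=2144 -> fresh
Step 3: SEND seq=2000 -> retransmit
Step 4: SEND seq=129 -> fresh
Step 5: SEND seq=2000 -> retransmit
Step 6: SEND seq=224 -> fresh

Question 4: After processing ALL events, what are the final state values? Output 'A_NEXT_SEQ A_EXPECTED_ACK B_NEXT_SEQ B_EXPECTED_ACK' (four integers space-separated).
After event 0: A_seq=129 A_ack=2000 B_seq=2000 B_ack=129
After event 1: A_seq=129 A_ack=2000 B_seq=2144 B_ack=129
After event 2: A_seq=129 A_ack=2000 B_seq=2168 B_ack=129
After event 3: A_seq=129 A_ack=2168 B_seq=2168 B_ack=129
After event 4: A_seq=224 A_ack=2168 B_seq=2168 B_ack=224
After event 5: A_seq=224 A_ack=2168 B_seq=2168 B_ack=224
After event 6: A_seq=252 A_ack=2168 B_seq=2168 B_ack=252

Answer: 252 2168 2168 252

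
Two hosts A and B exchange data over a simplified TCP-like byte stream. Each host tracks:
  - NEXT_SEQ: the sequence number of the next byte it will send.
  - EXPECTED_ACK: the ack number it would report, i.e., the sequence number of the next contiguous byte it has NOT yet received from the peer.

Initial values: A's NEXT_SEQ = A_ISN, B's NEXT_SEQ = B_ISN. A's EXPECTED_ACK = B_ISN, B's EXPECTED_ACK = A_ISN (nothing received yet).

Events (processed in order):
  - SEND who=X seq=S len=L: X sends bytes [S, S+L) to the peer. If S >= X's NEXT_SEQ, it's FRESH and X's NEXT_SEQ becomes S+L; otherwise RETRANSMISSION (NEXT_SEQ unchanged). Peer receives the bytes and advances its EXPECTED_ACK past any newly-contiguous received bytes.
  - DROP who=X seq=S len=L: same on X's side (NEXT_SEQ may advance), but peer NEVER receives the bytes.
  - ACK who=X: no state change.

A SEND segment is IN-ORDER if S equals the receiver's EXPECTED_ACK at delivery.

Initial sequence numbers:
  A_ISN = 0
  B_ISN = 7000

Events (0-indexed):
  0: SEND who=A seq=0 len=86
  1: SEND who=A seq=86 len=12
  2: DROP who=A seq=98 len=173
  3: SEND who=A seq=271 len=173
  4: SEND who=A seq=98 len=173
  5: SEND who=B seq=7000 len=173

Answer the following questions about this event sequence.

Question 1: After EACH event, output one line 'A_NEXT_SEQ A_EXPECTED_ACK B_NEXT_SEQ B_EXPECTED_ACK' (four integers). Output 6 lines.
86 7000 7000 86
98 7000 7000 98
271 7000 7000 98
444 7000 7000 98
444 7000 7000 444
444 7173 7173 444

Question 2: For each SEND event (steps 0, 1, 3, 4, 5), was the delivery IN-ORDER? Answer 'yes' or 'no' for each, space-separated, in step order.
Answer: yes yes no yes yes

Derivation:
Step 0: SEND seq=0 -> in-order
Step 1: SEND seq=86 -> in-order
Step 3: SEND seq=271 -> out-of-order
Step 4: SEND seq=98 -> in-order
Step 5: SEND seq=7000 -> in-order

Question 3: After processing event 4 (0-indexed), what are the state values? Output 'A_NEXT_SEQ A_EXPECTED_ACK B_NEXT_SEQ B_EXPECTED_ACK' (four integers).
After event 0: A_seq=86 A_ack=7000 B_seq=7000 B_ack=86
After event 1: A_seq=98 A_ack=7000 B_seq=7000 B_ack=98
After event 2: A_seq=271 A_ack=7000 B_seq=7000 B_ack=98
After event 3: A_seq=444 A_ack=7000 B_seq=7000 B_ack=98
After event 4: A_seq=444 A_ack=7000 B_seq=7000 B_ack=444

444 7000 7000 444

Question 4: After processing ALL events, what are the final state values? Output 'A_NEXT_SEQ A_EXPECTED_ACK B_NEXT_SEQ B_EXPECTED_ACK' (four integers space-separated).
After event 0: A_seq=86 A_ack=7000 B_seq=7000 B_ack=86
After event 1: A_seq=98 A_ack=7000 B_seq=7000 B_ack=98
After event 2: A_seq=271 A_ack=7000 B_seq=7000 B_ack=98
After event 3: A_seq=444 A_ack=7000 B_seq=7000 B_ack=98
After event 4: A_seq=444 A_ack=7000 B_seq=7000 B_ack=444
After event 5: A_seq=444 A_ack=7173 B_seq=7173 B_ack=444

Answer: 444 7173 7173 444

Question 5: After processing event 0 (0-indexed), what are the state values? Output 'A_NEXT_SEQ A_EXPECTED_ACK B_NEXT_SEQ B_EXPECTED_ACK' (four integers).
After event 0: A_seq=86 A_ack=7000 B_seq=7000 B_ack=86

86 7000 7000 86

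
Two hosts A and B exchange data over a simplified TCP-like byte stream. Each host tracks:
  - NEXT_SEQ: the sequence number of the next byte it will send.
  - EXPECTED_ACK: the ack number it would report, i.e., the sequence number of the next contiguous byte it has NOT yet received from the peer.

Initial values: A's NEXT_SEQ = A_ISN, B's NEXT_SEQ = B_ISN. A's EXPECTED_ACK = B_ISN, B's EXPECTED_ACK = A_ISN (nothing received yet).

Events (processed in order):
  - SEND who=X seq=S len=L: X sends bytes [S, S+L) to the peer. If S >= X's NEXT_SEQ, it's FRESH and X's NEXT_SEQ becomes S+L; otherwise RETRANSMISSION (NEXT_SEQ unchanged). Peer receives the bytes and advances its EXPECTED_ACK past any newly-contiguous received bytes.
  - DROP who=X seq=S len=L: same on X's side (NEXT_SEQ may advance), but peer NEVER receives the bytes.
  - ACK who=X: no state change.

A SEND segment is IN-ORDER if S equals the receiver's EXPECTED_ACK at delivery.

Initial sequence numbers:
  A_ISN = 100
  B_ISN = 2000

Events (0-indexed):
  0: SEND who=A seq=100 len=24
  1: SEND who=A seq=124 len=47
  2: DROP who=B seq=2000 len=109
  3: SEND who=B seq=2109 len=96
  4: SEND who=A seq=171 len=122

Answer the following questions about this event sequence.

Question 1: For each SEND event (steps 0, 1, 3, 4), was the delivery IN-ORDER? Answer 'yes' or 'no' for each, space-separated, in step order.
Answer: yes yes no yes

Derivation:
Step 0: SEND seq=100 -> in-order
Step 1: SEND seq=124 -> in-order
Step 3: SEND seq=2109 -> out-of-order
Step 4: SEND seq=171 -> in-order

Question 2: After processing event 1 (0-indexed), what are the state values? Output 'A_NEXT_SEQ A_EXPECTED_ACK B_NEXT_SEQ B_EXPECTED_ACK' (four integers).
After event 0: A_seq=124 A_ack=2000 B_seq=2000 B_ack=124
After event 1: A_seq=171 A_ack=2000 B_seq=2000 B_ack=171

171 2000 2000 171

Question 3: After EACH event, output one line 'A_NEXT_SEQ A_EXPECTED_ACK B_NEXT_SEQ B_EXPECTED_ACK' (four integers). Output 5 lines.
124 2000 2000 124
171 2000 2000 171
171 2000 2109 171
171 2000 2205 171
293 2000 2205 293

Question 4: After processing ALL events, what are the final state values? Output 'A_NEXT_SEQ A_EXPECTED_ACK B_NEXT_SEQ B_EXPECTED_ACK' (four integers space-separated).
Answer: 293 2000 2205 293

Derivation:
After event 0: A_seq=124 A_ack=2000 B_seq=2000 B_ack=124
After event 1: A_seq=171 A_ack=2000 B_seq=2000 B_ack=171
After event 2: A_seq=171 A_ack=2000 B_seq=2109 B_ack=171
After event 3: A_seq=171 A_ack=2000 B_seq=2205 B_ack=171
After event 4: A_seq=293 A_ack=2000 B_seq=2205 B_ack=293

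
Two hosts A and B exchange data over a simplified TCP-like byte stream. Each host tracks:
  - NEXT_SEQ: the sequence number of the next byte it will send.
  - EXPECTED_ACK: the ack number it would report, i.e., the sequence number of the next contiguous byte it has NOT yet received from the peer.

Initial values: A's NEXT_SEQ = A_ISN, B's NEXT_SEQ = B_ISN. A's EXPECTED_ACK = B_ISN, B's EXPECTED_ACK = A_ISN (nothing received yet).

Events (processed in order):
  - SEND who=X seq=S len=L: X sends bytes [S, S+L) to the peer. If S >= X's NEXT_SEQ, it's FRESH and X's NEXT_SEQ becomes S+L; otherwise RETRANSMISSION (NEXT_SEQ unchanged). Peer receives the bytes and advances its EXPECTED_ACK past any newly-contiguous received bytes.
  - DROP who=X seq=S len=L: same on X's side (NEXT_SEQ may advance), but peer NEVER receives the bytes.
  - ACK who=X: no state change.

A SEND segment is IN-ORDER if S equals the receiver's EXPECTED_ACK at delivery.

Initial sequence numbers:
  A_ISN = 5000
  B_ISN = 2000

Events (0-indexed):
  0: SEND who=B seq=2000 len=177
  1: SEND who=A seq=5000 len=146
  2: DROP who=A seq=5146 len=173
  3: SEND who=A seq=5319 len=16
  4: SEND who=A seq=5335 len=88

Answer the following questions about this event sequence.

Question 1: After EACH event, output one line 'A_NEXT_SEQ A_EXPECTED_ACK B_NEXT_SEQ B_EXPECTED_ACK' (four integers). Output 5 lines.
5000 2177 2177 5000
5146 2177 2177 5146
5319 2177 2177 5146
5335 2177 2177 5146
5423 2177 2177 5146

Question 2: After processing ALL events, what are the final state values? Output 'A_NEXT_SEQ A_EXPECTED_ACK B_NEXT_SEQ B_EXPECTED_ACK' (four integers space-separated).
After event 0: A_seq=5000 A_ack=2177 B_seq=2177 B_ack=5000
After event 1: A_seq=5146 A_ack=2177 B_seq=2177 B_ack=5146
After event 2: A_seq=5319 A_ack=2177 B_seq=2177 B_ack=5146
After event 3: A_seq=5335 A_ack=2177 B_seq=2177 B_ack=5146
After event 4: A_seq=5423 A_ack=2177 B_seq=2177 B_ack=5146

Answer: 5423 2177 2177 5146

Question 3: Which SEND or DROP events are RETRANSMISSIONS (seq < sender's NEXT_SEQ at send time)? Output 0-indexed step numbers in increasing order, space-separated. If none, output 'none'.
Step 0: SEND seq=2000 -> fresh
Step 1: SEND seq=5000 -> fresh
Step 2: DROP seq=5146 -> fresh
Step 3: SEND seq=5319 -> fresh
Step 4: SEND seq=5335 -> fresh

Answer: none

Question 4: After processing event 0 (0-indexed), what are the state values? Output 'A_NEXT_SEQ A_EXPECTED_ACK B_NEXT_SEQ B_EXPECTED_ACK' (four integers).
After event 0: A_seq=5000 A_ack=2177 B_seq=2177 B_ack=5000

5000 2177 2177 5000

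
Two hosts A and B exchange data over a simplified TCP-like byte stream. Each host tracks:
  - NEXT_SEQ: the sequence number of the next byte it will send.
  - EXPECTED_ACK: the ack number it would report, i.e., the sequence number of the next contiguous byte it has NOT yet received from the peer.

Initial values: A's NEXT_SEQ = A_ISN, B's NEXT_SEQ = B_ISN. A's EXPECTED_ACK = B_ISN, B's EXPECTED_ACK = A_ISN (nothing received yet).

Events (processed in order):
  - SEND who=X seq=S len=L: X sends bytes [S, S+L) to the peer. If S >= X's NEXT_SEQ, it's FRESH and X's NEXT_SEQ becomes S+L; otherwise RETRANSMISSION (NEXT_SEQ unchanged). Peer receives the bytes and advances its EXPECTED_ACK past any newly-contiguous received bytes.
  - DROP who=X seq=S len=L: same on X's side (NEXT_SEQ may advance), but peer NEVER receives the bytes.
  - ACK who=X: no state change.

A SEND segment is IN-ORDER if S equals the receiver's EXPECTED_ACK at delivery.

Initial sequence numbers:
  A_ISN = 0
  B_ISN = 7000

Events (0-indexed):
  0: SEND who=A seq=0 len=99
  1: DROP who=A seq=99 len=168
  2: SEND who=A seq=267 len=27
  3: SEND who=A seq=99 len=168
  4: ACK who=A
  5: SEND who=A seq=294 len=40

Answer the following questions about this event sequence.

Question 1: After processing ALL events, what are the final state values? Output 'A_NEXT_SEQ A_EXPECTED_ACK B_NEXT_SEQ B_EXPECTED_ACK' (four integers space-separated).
After event 0: A_seq=99 A_ack=7000 B_seq=7000 B_ack=99
After event 1: A_seq=267 A_ack=7000 B_seq=7000 B_ack=99
After event 2: A_seq=294 A_ack=7000 B_seq=7000 B_ack=99
After event 3: A_seq=294 A_ack=7000 B_seq=7000 B_ack=294
After event 4: A_seq=294 A_ack=7000 B_seq=7000 B_ack=294
After event 5: A_seq=334 A_ack=7000 B_seq=7000 B_ack=334

Answer: 334 7000 7000 334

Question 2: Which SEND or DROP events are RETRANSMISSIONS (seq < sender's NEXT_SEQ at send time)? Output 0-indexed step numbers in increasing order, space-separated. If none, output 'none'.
Step 0: SEND seq=0 -> fresh
Step 1: DROP seq=99 -> fresh
Step 2: SEND seq=267 -> fresh
Step 3: SEND seq=99 -> retransmit
Step 5: SEND seq=294 -> fresh

Answer: 3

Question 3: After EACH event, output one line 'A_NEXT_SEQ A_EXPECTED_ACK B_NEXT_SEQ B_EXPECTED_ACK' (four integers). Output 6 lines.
99 7000 7000 99
267 7000 7000 99
294 7000 7000 99
294 7000 7000 294
294 7000 7000 294
334 7000 7000 334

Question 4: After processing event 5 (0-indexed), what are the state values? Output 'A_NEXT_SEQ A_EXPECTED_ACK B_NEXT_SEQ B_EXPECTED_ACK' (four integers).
After event 0: A_seq=99 A_ack=7000 B_seq=7000 B_ack=99
After event 1: A_seq=267 A_ack=7000 B_seq=7000 B_ack=99
After event 2: A_seq=294 A_ack=7000 B_seq=7000 B_ack=99
After event 3: A_seq=294 A_ack=7000 B_seq=7000 B_ack=294
After event 4: A_seq=294 A_ack=7000 B_seq=7000 B_ack=294
After event 5: A_seq=334 A_ack=7000 B_seq=7000 B_ack=334

334 7000 7000 334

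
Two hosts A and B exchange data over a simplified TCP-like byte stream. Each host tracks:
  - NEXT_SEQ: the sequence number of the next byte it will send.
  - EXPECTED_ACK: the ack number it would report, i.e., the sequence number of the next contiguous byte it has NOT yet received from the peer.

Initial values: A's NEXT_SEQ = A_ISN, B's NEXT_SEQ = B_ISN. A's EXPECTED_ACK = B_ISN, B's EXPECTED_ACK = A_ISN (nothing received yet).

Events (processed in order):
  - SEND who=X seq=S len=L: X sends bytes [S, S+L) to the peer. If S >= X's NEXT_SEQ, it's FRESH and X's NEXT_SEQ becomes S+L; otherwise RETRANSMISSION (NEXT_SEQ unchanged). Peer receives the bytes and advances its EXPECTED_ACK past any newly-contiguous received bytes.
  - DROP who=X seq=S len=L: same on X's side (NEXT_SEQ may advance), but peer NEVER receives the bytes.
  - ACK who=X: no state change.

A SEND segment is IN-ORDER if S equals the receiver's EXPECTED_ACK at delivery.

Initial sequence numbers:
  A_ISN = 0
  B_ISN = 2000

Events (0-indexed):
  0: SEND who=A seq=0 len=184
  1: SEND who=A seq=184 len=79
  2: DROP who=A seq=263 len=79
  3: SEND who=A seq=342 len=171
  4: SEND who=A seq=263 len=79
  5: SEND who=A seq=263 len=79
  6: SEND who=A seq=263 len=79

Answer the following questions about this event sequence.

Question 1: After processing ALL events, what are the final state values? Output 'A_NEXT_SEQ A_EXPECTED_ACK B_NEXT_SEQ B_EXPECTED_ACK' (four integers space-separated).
After event 0: A_seq=184 A_ack=2000 B_seq=2000 B_ack=184
After event 1: A_seq=263 A_ack=2000 B_seq=2000 B_ack=263
After event 2: A_seq=342 A_ack=2000 B_seq=2000 B_ack=263
After event 3: A_seq=513 A_ack=2000 B_seq=2000 B_ack=263
After event 4: A_seq=513 A_ack=2000 B_seq=2000 B_ack=513
After event 5: A_seq=513 A_ack=2000 B_seq=2000 B_ack=513
After event 6: A_seq=513 A_ack=2000 B_seq=2000 B_ack=513

Answer: 513 2000 2000 513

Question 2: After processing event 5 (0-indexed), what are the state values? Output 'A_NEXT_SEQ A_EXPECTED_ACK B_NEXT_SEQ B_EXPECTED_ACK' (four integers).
After event 0: A_seq=184 A_ack=2000 B_seq=2000 B_ack=184
After event 1: A_seq=263 A_ack=2000 B_seq=2000 B_ack=263
After event 2: A_seq=342 A_ack=2000 B_seq=2000 B_ack=263
After event 3: A_seq=513 A_ack=2000 B_seq=2000 B_ack=263
After event 4: A_seq=513 A_ack=2000 B_seq=2000 B_ack=513
After event 5: A_seq=513 A_ack=2000 B_seq=2000 B_ack=513

513 2000 2000 513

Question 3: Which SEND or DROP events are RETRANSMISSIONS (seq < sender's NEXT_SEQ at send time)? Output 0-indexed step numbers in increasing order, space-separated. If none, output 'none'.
Answer: 4 5 6

Derivation:
Step 0: SEND seq=0 -> fresh
Step 1: SEND seq=184 -> fresh
Step 2: DROP seq=263 -> fresh
Step 3: SEND seq=342 -> fresh
Step 4: SEND seq=263 -> retransmit
Step 5: SEND seq=263 -> retransmit
Step 6: SEND seq=263 -> retransmit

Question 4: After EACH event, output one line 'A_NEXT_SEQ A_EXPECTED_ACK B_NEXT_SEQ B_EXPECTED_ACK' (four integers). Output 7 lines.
184 2000 2000 184
263 2000 2000 263
342 2000 2000 263
513 2000 2000 263
513 2000 2000 513
513 2000 2000 513
513 2000 2000 513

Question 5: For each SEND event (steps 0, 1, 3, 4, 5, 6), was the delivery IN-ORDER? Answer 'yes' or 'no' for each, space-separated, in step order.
Step 0: SEND seq=0 -> in-order
Step 1: SEND seq=184 -> in-order
Step 3: SEND seq=342 -> out-of-order
Step 4: SEND seq=263 -> in-order
Step 5: SEND seq=263 -> out-of-order
Step 6: SEND seq=263 -> out-of-order

Answer: yes yes no yes no no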